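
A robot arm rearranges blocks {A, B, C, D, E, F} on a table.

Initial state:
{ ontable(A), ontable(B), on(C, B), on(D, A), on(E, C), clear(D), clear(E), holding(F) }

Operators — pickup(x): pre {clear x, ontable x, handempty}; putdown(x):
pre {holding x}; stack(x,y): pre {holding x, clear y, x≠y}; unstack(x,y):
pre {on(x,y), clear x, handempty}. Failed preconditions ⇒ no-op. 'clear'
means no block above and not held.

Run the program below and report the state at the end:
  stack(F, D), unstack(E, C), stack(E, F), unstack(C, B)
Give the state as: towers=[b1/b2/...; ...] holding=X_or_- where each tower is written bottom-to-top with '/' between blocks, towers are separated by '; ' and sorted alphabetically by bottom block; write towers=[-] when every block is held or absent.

step 1 (stack(F, D)): towers=[A/D/F; B/C/E] holding=-
step 2 (unstack(E, C)): towers=[A/D/F; B/C] holding=E
step 3 (stack(E, F)): towers=[A/D/F/E; B/C] holding=-
step 4 (unstack(C, B)): towers=[A/D/F/E; B] holding=C

towers=[A/D/F/E; B] holding=C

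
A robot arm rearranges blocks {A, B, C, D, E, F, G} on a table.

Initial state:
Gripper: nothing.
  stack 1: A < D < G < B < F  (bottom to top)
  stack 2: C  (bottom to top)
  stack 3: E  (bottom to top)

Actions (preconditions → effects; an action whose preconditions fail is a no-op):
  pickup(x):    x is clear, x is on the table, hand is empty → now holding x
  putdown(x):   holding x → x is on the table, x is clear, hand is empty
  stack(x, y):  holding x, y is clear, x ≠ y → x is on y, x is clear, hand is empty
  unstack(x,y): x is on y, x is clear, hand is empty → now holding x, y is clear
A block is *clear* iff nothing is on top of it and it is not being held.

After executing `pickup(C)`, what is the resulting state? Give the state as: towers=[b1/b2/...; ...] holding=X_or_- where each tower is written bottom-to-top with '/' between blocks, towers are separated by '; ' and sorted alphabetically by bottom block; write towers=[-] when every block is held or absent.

towers=[A/D/G/B/F; E] holding=C

before: towers=[A/D/G/B/F; C; E] holding=-
pre[pickup(C)]: clear(C) yes, ontable(C) yes, handempty yes
all met → apply pickup(C)
after:  towers=[A/D/G/B/F; E] holding=C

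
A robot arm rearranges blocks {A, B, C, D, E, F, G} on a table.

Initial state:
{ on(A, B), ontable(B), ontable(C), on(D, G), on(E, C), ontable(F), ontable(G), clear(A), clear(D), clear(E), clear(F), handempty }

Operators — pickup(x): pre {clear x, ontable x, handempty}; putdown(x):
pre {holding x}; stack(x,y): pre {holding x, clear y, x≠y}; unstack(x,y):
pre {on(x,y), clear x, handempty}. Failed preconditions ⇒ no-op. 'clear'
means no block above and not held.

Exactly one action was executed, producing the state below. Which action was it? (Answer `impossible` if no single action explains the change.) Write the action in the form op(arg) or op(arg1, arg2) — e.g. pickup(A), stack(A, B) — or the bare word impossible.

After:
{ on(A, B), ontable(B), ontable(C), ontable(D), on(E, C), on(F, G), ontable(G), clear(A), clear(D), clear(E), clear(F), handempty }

impossible

target: towers=[B/A; C/E; D; G/F] holding=-
         pickup(F) → towers=[B/A; C/E; G/D] holding=F
     unstack(D, G) → towers=[B/A; C/E; F; G] holding=D
     unstack(A, B) → towers=[B; C/E; F; G/D] holding=A
     unstack(E, C) → towers=[B/A; C; F; G/D] holding=E
none of the 4 applicable actions match → impossible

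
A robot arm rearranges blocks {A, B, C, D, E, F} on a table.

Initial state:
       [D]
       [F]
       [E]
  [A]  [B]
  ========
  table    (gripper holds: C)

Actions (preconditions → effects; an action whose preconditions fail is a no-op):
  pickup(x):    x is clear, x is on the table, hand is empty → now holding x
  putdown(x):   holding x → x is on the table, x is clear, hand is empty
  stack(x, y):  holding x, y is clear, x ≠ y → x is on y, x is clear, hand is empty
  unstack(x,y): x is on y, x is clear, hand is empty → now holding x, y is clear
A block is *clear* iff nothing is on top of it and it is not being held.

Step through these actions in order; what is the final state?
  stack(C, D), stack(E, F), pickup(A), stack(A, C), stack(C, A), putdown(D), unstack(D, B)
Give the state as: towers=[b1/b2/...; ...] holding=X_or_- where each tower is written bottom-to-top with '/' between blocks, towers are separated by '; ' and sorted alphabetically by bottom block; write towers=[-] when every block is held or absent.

towers=[B/E/F/D/C/A] holding=-

step 1 (stack(C, D)): towers=[A; B/E/F/D/C] holding=-
step 2 (stack(E, F)) [no-op]: towers=[A; B/E/F/D/C] holding=-
step 3 (pickup(A)): towers=[B/E/F/D/C] holding=A
step 4 (stack(A, C)): towers=[B/E/F/D/C/A] holding=-
step 5 (stack(C, A)) [no-op]: towers=[B/E/F/D/C/A] holding=-
step 6 (putdown(D)) [no-op]: towers=[B/E/F/D/C/A] holding=-
step 7 (unstack(D, B)) [no-op]: towers=[B/E/F/D/C/A] holding=-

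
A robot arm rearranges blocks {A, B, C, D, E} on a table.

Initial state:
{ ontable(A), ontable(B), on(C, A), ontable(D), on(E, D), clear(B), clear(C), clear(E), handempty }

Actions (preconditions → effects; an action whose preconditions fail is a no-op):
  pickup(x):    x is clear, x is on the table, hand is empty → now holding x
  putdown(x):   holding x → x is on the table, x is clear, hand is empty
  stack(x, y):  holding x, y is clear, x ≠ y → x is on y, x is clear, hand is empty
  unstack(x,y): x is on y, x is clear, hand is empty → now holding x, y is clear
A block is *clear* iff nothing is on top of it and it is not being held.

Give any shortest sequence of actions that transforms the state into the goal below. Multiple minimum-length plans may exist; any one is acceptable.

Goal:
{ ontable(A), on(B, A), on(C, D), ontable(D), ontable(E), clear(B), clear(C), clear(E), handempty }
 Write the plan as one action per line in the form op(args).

unstack(E, D)
putdown(E)
unstack(C, A)
stack(C, D)
pickup(B)
stack(B, A)

step 1 (unstack(E, D)): towers=[A/C; B; D] holding=E
step 2 (putdown(E)): towers=[A/C; B; D; E] holding=-
step 3 (unstack(C, A)): towers=[A; B; D; E] holding=C
step 4 (stack(C, D)): towers=[A; B; D/C; E] holding=-
step 5 (pickup(B)): towers=[A; D/C; E] holding=B
step 6 (stack(B, A)): towers=[A/B; D/C; E] holding=-
goal check: towers=[A/B; D/C; E] holding=- — reached (length 6, optimal by BFS)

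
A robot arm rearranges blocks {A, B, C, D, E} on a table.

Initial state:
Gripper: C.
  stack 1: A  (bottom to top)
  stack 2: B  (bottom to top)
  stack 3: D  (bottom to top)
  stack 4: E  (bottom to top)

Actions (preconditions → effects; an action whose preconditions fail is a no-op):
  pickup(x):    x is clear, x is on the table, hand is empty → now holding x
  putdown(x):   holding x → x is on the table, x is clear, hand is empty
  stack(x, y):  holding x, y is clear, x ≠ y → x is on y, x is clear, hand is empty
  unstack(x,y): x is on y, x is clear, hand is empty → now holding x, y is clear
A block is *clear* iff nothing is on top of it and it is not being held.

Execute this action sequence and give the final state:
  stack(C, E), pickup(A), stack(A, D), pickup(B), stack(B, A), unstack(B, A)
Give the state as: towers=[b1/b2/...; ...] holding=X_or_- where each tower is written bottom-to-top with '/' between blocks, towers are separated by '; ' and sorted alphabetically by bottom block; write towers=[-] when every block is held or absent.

step 1 (stack(C, E)): towers=[A; B; D; E/C] holding=-
step 2 (pickup(A)): towers=[B; D; E/C] holding=A
step 3 (stack(A, D)): towers=[B; D/A; E/C] holding=-
step 4 (pickup(B)): towers=[D/A; E/C] holding=B
step 5 (stack(B, A)): towers=[D/A/B; E/C] holding=-
step 6 (unstack(B, A)): towers=[D/A; E/C] holding=B

towers=[D/A; E/C] holding=B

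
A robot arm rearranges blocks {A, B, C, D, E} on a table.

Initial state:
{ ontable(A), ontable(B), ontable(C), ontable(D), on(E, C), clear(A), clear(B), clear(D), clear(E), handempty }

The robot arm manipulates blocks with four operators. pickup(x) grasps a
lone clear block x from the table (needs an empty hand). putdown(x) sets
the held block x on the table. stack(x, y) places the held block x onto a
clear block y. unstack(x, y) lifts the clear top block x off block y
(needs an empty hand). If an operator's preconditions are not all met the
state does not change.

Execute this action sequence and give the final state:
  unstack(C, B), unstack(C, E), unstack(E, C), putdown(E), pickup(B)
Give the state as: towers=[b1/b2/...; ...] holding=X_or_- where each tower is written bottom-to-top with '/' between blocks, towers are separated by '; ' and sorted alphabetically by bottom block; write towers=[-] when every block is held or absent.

towers=[A; C; D; E] holding=B

step 1 (unstack(C, B)) [no-op]: towers=[A; B; C/E; D] holding=-
step 2 (unstack(C, E)) [no-op]: towers=[A; B; C/E; D] holding=-
step 3 (unstack(E, C)): towers=[A; B; C; D] holding=E
step 4 (putdown(E)): towers=[A; B; C; D; E] holding=-
step 5 (pickup(B)): towers=[A; C; D; E] holding=B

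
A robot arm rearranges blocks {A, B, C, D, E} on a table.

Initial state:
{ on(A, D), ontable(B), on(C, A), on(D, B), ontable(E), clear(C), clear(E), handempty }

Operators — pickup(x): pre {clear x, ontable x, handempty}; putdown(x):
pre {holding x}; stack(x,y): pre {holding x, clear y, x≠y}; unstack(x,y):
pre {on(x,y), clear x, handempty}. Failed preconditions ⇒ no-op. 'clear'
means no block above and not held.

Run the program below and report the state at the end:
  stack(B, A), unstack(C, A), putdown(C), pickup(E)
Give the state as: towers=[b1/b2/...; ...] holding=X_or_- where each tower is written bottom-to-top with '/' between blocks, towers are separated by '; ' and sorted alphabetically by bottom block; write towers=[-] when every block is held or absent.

towers=[B/D/A; C] holding=E

step 1 (stack(B, A)) [no-op]: towers=[B/D/A/C; E] holding=-
step 2 (unstack(C, A)): towers=[B/D/A; E] holding=C
step 3 (putdown(C)): towers=[B/D/A; C; E] holding=-
step 4 (pickup(E)): towers=[B/D/A; C] holding=E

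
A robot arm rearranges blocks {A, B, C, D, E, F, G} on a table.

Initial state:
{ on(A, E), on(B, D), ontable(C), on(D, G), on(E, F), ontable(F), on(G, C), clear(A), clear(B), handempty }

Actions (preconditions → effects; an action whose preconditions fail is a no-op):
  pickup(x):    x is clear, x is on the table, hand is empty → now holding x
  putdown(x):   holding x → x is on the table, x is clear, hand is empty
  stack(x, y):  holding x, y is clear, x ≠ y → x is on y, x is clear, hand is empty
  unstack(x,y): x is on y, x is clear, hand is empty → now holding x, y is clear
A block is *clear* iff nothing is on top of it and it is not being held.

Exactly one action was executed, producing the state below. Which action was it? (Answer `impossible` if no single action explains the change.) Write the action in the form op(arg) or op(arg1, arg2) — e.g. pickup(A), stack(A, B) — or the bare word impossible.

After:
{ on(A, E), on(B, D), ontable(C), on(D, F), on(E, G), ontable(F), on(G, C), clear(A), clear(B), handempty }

target: towers=[C/G/E/A; F/D/B] holding=-
     unstack(B, D) → towers=[C/G/D; F/E/A] holding=B
     unstack(A, E) → towers=[C/G/D/B; F/E] holding=A
none of the 2 applicable actions match → impossible

impossible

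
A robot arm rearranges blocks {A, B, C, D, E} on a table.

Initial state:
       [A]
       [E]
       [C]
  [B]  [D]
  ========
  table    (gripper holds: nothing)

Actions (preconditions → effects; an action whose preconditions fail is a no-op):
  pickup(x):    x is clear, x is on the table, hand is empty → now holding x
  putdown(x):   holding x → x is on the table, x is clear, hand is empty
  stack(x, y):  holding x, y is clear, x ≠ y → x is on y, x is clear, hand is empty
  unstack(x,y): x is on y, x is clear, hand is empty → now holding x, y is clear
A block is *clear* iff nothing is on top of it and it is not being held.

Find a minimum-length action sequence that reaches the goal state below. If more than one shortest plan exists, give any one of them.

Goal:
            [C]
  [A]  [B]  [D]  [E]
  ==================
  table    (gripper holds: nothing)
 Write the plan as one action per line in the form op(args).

unstack(A, E)
putdown(A)
unstack(E, C)
putdown(E)

step 1 (unstack(A, E)): towers=[B; D/C/E] holding=A
step 2 (putdown(A)): towers=[A; B; D/C/E] holding=-
step 3 (unstack(E, C)): towers=[A; B; D/C] holding=E
step 4 (putdown(E)): towers=[A; B; D/C; E] holding=-
goal check: towers=[A; B; D/C; E] holding=- — reached (length 4, optimal by BFS)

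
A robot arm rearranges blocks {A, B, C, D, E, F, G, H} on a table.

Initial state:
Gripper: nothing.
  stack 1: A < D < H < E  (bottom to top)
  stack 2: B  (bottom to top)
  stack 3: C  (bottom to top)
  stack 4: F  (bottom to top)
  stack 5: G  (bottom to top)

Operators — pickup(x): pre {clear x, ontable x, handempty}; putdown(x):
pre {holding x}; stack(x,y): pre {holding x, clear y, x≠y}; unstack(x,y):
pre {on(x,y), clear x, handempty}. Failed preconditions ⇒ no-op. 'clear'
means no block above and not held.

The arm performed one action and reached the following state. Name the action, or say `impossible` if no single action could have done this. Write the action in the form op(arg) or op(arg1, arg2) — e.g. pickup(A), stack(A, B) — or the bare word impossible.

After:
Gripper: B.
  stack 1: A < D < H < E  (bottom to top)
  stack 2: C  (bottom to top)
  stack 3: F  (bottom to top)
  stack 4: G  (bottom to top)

pickup(B)

target: towers=[A/D/H/E; C; F; G] holding=B
         pickup(G) → towers=[A/D/H/E; B; C; F] holding=G
     unstack(E, H) → towers=[A/D/H; B; C; F; G] holding=E
         pickup(B) → towers=[A/D/H/E; C; F; G] holding=B  ← match
         pickup(F) → towers=[A/D/H/E; B; C; G] holding=F
         pickup(C) → towers=[A/D/H/E; B; F; G] holding=C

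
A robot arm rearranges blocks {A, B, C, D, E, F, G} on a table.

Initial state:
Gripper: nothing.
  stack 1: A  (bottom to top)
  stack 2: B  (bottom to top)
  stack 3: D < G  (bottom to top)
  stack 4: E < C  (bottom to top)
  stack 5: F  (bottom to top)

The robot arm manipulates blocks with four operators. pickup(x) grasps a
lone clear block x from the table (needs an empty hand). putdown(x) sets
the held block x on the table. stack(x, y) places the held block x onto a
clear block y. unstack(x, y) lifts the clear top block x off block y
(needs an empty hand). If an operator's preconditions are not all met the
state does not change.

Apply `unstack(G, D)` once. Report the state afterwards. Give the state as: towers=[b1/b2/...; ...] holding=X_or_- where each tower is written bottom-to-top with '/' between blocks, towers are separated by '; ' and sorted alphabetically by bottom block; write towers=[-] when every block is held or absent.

towers=[A; B; D; E/C; F] holding=G

before: towers=[A; B; D/G; E/C; F] holding=-
pre[unstack(G, D)]: on(G,D) yes, clear(G) yes, handempty yes
all met → apply unstack(G, D)
after:  towers=[A; B; D; E/C; F] holding=G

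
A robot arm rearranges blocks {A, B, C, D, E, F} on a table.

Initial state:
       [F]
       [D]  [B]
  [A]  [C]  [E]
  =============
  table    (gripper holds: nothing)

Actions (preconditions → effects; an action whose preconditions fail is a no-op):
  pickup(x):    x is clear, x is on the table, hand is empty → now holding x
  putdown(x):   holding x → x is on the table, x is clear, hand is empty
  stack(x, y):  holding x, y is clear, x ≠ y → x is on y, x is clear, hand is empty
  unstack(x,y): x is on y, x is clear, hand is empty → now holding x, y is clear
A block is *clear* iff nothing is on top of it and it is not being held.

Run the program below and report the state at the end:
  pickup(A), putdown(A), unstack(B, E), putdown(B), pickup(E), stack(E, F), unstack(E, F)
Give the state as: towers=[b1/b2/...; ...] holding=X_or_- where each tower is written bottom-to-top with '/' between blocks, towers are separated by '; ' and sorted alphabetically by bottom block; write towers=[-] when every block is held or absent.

towers=[A; B; C/D/F] holding=E

step 1 (pickup(A)): towers=[C/D/F; E/B] holding=A
step 2 (putdown(A)): towers=[A; C/D/F; E/B] holding=-
step 3 (unstack(B, E)): towers=[A; C/D/F; E] holding=B
step 4 (putdown(B)): towers=[A; B; C/D/F; E] holding=-
step 5 (pickup(E)): towers=[A; B; C/D/F] holding=E
step 6 (stack(E, F)): towers=[A; B; C/D/F/E] holding=-
step 7 (unstack(E, F)): towers=[A; B; C/D/F] holding=E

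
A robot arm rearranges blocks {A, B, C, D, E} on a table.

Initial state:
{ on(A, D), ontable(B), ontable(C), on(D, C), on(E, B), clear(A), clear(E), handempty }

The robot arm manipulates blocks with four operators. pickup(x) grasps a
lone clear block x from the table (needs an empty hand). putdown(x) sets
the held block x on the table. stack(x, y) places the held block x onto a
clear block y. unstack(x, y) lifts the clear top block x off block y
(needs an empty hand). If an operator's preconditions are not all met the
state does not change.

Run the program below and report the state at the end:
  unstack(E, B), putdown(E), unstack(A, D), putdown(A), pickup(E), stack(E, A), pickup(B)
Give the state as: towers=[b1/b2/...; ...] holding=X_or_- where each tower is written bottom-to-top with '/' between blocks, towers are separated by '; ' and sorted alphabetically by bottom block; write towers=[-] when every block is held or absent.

towers=[A/E; C/D] holding=B

step 1 (unstack(E, B)): towers=[B; C/D/A] holding=E
step 2 (putdown(E)): towers=[B; C/D/A; E] holding=-
step 3 (unstack(A, D)): towers=[B; C/D; E] holding=A
step 4 (putdown(A)): towers=[A; B; C/D; E] holding=-
step 5 (pickup(E)): towers=[A; B; C/D] holding=E
step 6 (stack(E, A)): towers=[A/E; B; C/D] holding=-
step 7 (pickup(B)): towers=[A/E; C/D] holding=B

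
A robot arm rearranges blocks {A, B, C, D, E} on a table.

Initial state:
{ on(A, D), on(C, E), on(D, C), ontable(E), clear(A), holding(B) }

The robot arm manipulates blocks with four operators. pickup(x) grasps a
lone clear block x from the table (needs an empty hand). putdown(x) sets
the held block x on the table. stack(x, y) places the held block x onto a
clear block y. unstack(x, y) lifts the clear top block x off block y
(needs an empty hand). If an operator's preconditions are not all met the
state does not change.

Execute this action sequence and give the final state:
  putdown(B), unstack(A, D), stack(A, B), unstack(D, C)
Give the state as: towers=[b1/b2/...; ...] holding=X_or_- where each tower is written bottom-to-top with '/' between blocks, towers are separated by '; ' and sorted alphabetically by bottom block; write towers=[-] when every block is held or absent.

towers=[B/A; E/C] holding=D

step 1 (putdown(B)): towers=[B; E/C/D/A] holding=-
step 2 (unstack(A, D)): towers=[B; E/C/D] holding=A
step 3 (stack(A, B)): towers=[B/A; E/C/D] holding=-
step 4 (unstack(D, C)): towers=[B/A; E/C] holding=D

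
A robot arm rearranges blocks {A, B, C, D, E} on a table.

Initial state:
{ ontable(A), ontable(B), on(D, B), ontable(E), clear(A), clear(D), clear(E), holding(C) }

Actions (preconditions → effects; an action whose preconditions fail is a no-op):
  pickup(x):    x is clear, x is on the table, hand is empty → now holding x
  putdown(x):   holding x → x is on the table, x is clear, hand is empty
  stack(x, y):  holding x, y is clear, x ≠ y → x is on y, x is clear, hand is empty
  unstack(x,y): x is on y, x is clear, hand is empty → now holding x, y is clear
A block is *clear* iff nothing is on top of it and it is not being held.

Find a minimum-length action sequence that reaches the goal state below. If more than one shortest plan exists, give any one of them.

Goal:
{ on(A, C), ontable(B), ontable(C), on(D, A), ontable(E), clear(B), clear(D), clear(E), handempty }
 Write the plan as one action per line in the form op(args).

putdown(C)
pickup(A)
stack(A, C)
unstack(D, B)
stack(D, A)

step 1 (putdown(C)): towers=[A; B/D; C; E] holding=-
step 2 (pickup(A)): towers=[B/D; C; E] holding=A
step 3 (stack(A, C)): towers=[B/D; C/A; E] holding=-
step 4 (unstack(D, B)): towers=[B; C/A; E] holding=D
step 5 (stack(D, A)): towers=[B; C/A/D; E] holding=-
goal check: towers=[B; C/A/D; E] holding=- — reached (length 5, optimal by BFS)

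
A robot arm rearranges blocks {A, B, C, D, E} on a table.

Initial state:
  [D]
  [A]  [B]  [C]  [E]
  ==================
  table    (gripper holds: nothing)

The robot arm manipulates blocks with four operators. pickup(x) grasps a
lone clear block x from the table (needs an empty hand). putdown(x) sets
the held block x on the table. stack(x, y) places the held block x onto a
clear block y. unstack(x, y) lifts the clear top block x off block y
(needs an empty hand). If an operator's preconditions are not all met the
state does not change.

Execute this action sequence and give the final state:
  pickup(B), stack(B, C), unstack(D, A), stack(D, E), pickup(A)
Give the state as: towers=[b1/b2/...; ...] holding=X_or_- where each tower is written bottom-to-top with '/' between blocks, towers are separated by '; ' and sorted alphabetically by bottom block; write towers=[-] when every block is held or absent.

towers=[C/B; E/D] holding=A

step 1 (pickup(B)): towers=[A/D; C; E] holding=B
step 2 (stack(B, C)): towers=[A/D; C/B; E] holding=-
step 3 (unstack(D, A)): towers=[A; C/B; E] holding=D
step 4 (stack(D, E)): towers=[A; C/B; E/D] holding=-
step 5 (pickup(A)): towers=[C/B; E/D] holding=A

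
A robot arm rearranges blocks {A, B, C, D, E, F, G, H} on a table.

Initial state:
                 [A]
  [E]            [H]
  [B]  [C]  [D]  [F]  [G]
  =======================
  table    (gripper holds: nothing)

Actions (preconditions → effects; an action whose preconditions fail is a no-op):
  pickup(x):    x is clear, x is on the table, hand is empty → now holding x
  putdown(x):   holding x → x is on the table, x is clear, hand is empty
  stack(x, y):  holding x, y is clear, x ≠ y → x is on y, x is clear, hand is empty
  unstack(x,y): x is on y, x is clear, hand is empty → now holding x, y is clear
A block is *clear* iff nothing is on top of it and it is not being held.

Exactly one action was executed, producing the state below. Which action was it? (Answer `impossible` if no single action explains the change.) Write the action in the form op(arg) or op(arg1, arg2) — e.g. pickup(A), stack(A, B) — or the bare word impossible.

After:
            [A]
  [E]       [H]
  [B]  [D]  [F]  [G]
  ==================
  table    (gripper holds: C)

target: towers=[B/E; D; F/H/A; G] holding=C
         pickup(G) → towers=[B/E; C; D; F/H/A] holding=G
     unstack(A, H) → towers=[B/E; C; D; F/H; G] holding=A
     unstack(E, B) → towers=[B; C; D; F/H/A; G] holding=E
         pickup(D) → towers=[B/E; C; F/H/A; G] holding=D
         pickup(C) → towers=[B/E; D; F/H/A; G] holding=C  ← match

pickup(C)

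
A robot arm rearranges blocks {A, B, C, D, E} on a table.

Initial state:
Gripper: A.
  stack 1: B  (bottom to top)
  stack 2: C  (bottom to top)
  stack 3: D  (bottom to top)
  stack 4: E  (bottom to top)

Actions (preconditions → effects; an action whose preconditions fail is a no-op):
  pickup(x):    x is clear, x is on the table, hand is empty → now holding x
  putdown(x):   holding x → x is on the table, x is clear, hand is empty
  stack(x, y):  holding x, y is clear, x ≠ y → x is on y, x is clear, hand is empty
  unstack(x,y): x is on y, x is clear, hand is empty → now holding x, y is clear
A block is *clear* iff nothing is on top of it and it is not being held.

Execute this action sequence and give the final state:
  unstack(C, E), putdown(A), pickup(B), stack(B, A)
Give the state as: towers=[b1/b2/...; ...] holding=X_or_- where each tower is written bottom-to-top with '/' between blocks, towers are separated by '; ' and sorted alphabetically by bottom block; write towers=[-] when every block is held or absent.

towers=[A/B; C; D; E] holding=-

step 1 (unstack(C, E)) [no-op]: towers=[B; C; D; E] holding=A
step 2 (putdown(A)): towers=[A; B; C; D; E] holding=-
step 3 (pickup(B)): towers=[A; C; D; E] holding=B
step 4 (stack(B, A)): towers=[A/B; C; D; E] holding=-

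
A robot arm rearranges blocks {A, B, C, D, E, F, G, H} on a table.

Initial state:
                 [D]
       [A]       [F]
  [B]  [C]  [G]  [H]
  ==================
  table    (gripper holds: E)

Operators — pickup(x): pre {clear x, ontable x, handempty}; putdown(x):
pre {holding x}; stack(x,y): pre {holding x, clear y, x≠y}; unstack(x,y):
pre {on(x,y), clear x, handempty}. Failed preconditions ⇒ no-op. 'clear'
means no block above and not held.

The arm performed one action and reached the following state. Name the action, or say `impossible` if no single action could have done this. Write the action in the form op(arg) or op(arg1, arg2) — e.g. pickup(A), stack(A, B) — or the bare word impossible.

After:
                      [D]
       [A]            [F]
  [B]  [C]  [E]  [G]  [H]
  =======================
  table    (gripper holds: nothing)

putdown(E)

target: towers=[B; C/A; E; G; H/F/D] holding=-
        putdown(E) → towers=[B; C/A; E; G; H/F/D] holding=-  ← match
       stack(E, G) → towers=[B; C/A; G/E; H/F/D] holding=-
       stack(E, A) → towers=[B; C/A/E; G; H/F/D] holding=-
       stack(E, B) → towers=[B/E; C/A; G; H/F/D] holding=-
       stack(E, D) → towers=[B; C/A; G; H/F/D/E] holding=-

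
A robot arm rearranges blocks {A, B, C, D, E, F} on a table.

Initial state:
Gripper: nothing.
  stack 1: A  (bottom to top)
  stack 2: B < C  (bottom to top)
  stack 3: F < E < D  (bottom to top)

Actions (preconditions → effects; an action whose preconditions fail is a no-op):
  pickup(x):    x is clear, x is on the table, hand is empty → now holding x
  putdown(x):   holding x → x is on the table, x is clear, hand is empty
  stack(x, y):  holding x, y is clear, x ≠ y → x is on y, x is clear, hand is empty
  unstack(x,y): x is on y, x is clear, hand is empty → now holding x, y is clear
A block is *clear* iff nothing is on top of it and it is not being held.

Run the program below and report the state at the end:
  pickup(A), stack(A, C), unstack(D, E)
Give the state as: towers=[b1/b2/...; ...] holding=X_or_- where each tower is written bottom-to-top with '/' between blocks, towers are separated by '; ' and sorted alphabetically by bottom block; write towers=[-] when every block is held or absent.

towers=[B/C/A; F/E] holding=D

step 1 (pickup(A)): towers=[B/C; F/E/D] holding=A
step 2 (stack(A, C)): towers=[B/C/A; F/E/D] holding=-
step 3 (unstack(D, E)): towers=[B/C/A; F/E] holding=D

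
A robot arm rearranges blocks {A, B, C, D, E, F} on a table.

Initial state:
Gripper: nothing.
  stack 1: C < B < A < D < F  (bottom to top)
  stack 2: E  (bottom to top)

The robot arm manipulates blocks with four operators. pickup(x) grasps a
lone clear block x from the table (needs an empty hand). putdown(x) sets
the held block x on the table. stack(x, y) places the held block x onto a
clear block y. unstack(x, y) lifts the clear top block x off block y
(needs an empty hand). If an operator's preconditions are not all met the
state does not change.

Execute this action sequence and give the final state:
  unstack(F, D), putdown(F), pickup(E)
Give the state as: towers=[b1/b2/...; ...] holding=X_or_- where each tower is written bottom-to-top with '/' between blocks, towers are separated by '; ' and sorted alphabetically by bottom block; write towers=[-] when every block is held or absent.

step 1 (unstack(F, D)): towers=[C/B/A/D; E] holding=F
step 2 (putdown(F)): towers=[C/B/A/D; E; F] holding=-
step 3 (pickup(E)): towers=[C/B/A/D; F] holding=E

towers=[C/B/A/D; F] holding=E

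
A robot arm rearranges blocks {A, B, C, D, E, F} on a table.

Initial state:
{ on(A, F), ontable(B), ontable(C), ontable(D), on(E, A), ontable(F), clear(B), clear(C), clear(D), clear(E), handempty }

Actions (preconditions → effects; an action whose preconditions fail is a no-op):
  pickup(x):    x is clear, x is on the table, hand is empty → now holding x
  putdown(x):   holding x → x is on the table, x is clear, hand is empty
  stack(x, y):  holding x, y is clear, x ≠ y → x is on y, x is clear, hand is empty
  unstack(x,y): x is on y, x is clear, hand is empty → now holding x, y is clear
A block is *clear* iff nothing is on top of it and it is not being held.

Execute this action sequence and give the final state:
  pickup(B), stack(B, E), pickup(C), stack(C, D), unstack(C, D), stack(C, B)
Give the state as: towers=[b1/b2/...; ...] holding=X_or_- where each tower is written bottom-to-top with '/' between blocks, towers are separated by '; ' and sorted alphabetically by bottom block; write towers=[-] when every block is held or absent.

towers=[D; F/A/E/B/C] holding=-

step 1 (pickup(B)): towers=[C; D; F/A/E] holding=B
step 2 (stack(B, E)): towers=[C; D; F/A/E/B] holding=-
step 3 (pickup(C)): towers=[D; F/A/E/B] holding=C
step 4 (stack(C, D)): towers=[D/C; F/A/E/B] holding=-
step 5 (unstack(C, D)): towers=[D; F/A/E/B] holding=C
step 6 (stack(C, B)): towers=[D; F/A/E/B/C] holding=-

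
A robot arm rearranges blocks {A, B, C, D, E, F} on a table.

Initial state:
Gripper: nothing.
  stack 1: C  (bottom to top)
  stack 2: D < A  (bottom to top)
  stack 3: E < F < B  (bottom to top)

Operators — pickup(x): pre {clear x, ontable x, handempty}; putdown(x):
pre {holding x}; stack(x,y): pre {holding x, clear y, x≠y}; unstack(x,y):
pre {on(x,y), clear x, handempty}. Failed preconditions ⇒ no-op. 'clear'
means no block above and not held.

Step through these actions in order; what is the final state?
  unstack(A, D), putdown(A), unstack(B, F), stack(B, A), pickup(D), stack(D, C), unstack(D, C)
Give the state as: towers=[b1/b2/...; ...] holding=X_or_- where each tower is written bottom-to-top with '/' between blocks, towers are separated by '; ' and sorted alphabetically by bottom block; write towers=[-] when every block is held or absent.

towers=[A/B; C; E/F] holding=D

step 1 (unstack(A, D)): towers=[C; D; E/F/B] holding=A
step 2 (putdown(A)): towers=[A; C; D; E/F/B] holding=-
step 3 (unstack(B, F)): towers=[A; C; D; E/F] holding=B
step 4 (stack(B, A)): towers=[A/B; C; D; E/F] holding=-
step 5 (pickup(D)): towers=[A/B; C; E/F] holding=D
step 6 (stack(D, C)): towers=[A/B; C/D; E/F] holding=-
step 7 (unstack(D, C)): towers=[A/B; C; E/F] holding=D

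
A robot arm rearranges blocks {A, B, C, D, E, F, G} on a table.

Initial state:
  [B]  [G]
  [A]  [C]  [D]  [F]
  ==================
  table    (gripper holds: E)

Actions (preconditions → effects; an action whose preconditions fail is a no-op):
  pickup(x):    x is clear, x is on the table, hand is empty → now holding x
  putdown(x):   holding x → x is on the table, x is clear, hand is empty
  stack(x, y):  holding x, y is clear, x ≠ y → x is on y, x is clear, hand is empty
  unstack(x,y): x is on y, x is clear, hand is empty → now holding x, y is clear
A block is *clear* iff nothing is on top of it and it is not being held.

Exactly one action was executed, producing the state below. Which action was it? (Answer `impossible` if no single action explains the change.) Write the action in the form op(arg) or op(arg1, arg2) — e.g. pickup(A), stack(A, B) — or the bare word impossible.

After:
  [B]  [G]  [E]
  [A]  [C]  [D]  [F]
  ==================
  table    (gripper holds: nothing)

target: towers=[A/B; C/G; D/E; F] holding=-
        putdown(E) → towers=[A/B; C/G; D; E; F] holding=-
       stack(E, B) → towers=[A/B/E; C/G; D; F] holding=-
       stack(E, F) → towers=[A/B; C/G; D; F/E] holding=-
       stack(E, G) → towers=[A/B; C/G/E; D; F] holding=-
       stack(E, D) → towers=[A/B; C/G; D/E; F] holding=-  ← match

stack(E, D)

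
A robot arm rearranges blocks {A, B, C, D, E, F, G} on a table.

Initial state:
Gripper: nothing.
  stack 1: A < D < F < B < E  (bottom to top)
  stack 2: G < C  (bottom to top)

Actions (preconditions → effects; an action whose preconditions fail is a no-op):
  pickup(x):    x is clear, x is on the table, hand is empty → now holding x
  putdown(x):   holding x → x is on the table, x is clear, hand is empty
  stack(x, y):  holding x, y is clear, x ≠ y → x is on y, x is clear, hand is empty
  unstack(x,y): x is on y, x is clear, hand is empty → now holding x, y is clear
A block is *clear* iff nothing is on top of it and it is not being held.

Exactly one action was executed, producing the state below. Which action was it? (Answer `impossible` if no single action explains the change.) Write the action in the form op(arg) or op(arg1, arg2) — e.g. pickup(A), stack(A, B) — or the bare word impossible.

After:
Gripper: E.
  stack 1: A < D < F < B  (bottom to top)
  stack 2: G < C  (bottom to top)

target: towers=[A/D/F/B; G/C] holding=E
     unstack(E, B) → towers=[A/D/F/B; G/C] holding=E  ← match
     unstack(C, G) → towers=[A/D/F/B/E; G] holding=C

unstack(E, B)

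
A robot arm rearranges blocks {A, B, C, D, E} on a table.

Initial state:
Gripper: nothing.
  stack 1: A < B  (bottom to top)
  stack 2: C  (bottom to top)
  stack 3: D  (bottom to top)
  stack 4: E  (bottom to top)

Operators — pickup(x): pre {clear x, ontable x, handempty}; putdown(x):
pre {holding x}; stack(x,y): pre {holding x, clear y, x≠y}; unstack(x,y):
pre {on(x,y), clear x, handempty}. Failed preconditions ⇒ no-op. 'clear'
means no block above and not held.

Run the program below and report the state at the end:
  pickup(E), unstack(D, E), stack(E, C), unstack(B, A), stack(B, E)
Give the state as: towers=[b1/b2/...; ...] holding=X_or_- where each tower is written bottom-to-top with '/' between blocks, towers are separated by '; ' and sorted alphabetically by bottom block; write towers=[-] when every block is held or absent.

step 1 (pickup(E)): towers=[A/B; C; D] holding=E
step 2 (unstack(D, E)) [no-op]: towers=[A/B; C; D] holding=E
step 3 (stack(E, C)): towers=[A/B; C/E; D] holding=-
step 4 (unstack(B, A)): towers=[A; C/E; D] holding=B
step 5 (stack(B, E)): towers=[A; C/E/B; D] holding=-

towers=[A; C/E/B; D] holding=-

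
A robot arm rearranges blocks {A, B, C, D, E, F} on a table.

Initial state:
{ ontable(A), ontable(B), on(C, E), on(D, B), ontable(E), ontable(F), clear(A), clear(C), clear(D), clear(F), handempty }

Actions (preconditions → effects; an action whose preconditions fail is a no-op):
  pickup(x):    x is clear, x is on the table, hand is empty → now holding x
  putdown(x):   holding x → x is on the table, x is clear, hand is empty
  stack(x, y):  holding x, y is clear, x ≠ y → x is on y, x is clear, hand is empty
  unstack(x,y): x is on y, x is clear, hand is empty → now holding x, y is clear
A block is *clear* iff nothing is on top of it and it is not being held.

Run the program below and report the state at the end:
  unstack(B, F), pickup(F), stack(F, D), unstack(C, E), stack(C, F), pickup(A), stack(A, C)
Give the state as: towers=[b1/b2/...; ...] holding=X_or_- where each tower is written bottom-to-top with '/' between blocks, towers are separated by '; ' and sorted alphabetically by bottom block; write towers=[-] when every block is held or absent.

step 1 (unstack(B, F)) [no-op]: towers=[A; B/D; E/C; F] holding=-
step 2 (pickup(F)): towers=[A; B/D; E/C] holding=F
step 3 (stack(F, D)): towers=[A; B/D/F; E/C] holding=-
step 4 (unstack(C, E)): towers=[A; B/D/F; E] holding=C
step 5 (stack(C, F)): towers=[A; B/D/F/C; E] holding=-
step 6 (pickup(A)): towers=[B/D/F/C; E] holding=A
step 7 (stack(A, C)): towers=[B/D/F/C/A; E] holding=-

towers=[B/D/F/C/A; E] holding=-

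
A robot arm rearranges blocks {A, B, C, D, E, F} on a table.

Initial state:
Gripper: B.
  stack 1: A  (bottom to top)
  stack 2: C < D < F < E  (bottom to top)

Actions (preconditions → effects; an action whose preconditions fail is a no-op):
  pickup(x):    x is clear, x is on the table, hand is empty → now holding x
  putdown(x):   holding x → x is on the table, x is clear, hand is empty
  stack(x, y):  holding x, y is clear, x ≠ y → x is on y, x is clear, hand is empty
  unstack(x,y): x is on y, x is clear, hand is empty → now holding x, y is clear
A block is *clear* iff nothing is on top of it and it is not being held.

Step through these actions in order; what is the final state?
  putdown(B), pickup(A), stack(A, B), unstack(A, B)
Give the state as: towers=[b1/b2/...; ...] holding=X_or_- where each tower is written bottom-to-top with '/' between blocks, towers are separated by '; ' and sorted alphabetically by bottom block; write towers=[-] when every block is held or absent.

towers=[B; C/D/F/E] holding=A

step 1 (putdown(B)): towers=[A; B; C/D/F/E] holding=-
step 2 (pickup(A)): towers=[B; C/D/F/E] holding=A
step 3 (stack(A, B)): towers=[B/A; C/D/F/E] holding=-
step 4 (unstack(A, B)): towers=[B; C/D/F/E] holding=A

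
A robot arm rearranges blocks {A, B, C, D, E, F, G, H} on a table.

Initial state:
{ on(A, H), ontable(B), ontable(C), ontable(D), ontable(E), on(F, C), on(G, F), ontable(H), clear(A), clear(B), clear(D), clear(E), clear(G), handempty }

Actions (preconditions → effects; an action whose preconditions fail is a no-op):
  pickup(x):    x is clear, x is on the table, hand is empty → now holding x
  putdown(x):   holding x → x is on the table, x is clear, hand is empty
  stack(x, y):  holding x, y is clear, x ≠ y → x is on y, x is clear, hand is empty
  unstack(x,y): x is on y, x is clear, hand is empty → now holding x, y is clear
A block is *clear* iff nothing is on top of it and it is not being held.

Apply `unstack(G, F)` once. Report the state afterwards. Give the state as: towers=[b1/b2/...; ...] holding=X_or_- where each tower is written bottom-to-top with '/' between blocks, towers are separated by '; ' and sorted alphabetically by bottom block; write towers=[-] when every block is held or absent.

towers=[B; C/F; D; E; H/A] holding=G

before: towers=[B; C/F/G; D; E; H/A] holding=-
pre[unstack(G, F)]: on(G,F) ok, clear(G) ok, handempty ok
all met → apply unstack(G, F)
after:  towers=[B; C/F; D; E; H/A] holding=G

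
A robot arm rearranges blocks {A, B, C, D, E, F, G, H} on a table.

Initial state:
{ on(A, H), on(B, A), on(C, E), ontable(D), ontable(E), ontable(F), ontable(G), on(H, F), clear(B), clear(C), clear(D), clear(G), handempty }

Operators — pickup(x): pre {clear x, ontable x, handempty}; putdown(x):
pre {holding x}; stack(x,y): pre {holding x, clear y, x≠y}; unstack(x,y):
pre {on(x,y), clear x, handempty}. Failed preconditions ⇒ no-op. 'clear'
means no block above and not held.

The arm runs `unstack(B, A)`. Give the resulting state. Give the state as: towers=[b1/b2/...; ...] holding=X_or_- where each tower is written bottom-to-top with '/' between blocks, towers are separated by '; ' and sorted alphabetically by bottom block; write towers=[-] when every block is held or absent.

towers=[D; E/C; F/H/A; G] holding=B

before: towers=[D; E/C; F/H/A/B; G] holding=-
pre[unstack(B, A)]: on(B,A) yes, clear(B) yes, handempty yes
all met → apply unstack(B, A)
after:  towers=[D; E/C; F/H/A; G] holding=B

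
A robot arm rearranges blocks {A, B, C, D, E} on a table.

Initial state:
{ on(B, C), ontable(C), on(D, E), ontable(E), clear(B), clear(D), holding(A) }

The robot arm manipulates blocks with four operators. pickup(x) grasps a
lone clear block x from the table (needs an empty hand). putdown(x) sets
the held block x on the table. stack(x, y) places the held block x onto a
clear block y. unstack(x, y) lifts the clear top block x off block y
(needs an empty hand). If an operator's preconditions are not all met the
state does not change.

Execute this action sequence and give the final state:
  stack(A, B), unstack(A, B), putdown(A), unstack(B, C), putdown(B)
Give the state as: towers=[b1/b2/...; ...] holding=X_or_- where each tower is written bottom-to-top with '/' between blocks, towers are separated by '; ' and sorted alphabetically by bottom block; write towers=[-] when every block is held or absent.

step 1 (stack(A, B)): towers=[C/B/A; E/D] holding=-
step 2 (unstack(A, B)): towers=[C/B; E/D] holding=A
step 3 (putdown(A)): towers=[A; C/B; E/D] holding=-
step 4 (unstack(B, C)): towers=[A; C; E/D] holding=B
step 5 (putdown(B)): towers=[A; B; C; E/D] holding=-

towers=[A; B; C; E/D] holding=-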